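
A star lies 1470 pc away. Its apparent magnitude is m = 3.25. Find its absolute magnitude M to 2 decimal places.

M ≈ -7.59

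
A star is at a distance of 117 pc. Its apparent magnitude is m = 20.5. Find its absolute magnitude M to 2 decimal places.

5 log₁₀(d/10 pc) = 5 log₁₀(117.0) − 5 = 5.341
M = m − 5 log₁₀(d/10) = 20.5 − 5.341 = 15.159

M ≈ 15.16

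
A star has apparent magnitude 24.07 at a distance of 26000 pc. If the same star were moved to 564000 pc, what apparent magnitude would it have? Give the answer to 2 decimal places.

Flux ∝ 1/d², so Δm = 5 log₁₀(d₂/d₁) = 5 log₁₀(564000/26000) = 6.682
m₂ = m₁ + Δm = 24.07 + (6.682) = 30.752

m ≈ 30.75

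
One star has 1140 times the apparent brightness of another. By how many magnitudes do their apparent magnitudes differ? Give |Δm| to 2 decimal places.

Pogson: Δm = −2.5 log₁₀(ratio) = −2.5 log₁₀(1140) = −2.5 × 3.0569 = -7.642

|Δm| ≈ 7.64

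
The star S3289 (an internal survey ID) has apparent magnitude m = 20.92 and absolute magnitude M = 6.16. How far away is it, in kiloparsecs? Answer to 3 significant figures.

d ≈ 8.95 kpc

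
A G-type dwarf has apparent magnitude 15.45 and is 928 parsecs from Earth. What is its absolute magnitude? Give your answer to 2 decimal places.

M ≈ 5.61

5 log₁₀(d/10 pc) = 5 log₁₀(928.0) − 5 = 9.838
M = m − 5 log₁₀(d/10) = 15.45 − 9.838 = 5.612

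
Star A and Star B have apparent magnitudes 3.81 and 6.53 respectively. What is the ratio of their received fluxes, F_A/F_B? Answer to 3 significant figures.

F_A/F_B ≈ 12.2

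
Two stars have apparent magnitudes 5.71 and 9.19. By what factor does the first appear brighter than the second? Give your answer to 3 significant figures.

Magnitude difference = -3.48
Flux ratio = 10^(−0.4 Δm) = 10^(−0.4 × -3.48) = 10^1.392 = 24.66

24.7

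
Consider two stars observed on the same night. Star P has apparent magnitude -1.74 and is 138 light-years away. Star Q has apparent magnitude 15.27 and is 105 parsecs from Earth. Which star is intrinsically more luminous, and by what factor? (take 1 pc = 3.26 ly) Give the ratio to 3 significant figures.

Star P is more luminous, by a factor of 1.04×10^6.

Star P: d = 138 ly / 3.26 = 42.33 pc
Star P: M = m − 5 log₁₀ d + 5 = -1.74 − 5·1.6267 + 5 = -4.873
Star Q: M = m − 5 log₁₀ d + 5 = 15.27 − 5·2.0212 + 5 = 10.164
ΔM = M_P − M_Q = -4.873 − (10.164) = -15.037; smaller M is more luminous → Star P.
L ratio = 10^(0.4 |ΔM|) = 10^6.015 = 1.035×10^6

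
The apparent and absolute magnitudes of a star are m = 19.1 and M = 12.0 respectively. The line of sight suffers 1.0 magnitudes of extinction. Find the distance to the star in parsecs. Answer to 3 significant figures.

m − M = 5 log₁₀(d/10 pc) + A  ⇒  19.1 − (12.0) − 1.0 = 5 log₁₀(d/10)
6.100 = 5 log₁₀(d/10)
log₁₀ d = (m − M − A)/5 + 1 = 2.2200
d = 10^2.2200 = 166.0 pc

d ≈ 166 pc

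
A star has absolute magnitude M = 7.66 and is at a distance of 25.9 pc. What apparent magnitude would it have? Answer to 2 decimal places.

m ≈ 9.73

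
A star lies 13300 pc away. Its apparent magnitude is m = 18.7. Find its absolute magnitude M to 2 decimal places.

M ≈ 3.08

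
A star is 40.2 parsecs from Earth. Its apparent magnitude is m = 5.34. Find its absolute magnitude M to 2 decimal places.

5 log₁₀(d/10 pc) = 5 log₁₀(40.20) − 5 = 3.021
M = m − 5 log₁₀(d/10) = 5.34 − 3.021 = 2.319

M ≈ 2.32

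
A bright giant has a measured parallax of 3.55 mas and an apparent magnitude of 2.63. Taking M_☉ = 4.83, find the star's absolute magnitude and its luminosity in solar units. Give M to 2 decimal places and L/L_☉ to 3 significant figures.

M ≈ -4.62; L/L_☉ ≈ 6020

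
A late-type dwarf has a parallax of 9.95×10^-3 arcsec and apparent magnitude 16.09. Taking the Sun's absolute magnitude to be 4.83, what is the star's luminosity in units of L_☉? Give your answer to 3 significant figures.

d = 1/p = 1/9.95×10^-3″ = 100.5 pc
M = m − 5 log₁₀ d + 5 = 16.09 − 5·2.0022 + 5 = 11.079
M − M_☉ = 11.079 − 4.83 = 6.249
L/L_☉ = 10^(−0.4 × 6.249) = 3.165×10^-3

L/L_☉ ≈ 3.16×10^-3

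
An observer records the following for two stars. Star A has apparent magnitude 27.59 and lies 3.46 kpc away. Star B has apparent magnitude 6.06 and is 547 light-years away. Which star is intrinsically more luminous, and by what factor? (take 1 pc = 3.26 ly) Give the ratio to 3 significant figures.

Star B is more luminous, by a factor of 962000.

Star A: d = 3.46 kpc = 3460 pc
Star A: M = m − 5 log₁₀ d + 5 = 27.59 − 5·3.5391 + 5 = 14.895
Star B: d = 547 ly / 3.26 = 167.8 pc
Star B: M = m − 5 log₁₀ d + 5 = 6.06 − 5·2.2248 + 5 = -0.064
ΔM = M_A − M_B = 14.895 − (-0.064) = 14.958; smaller M is more luminous → Star B.
L ratio = 10^(0.4 |ΔM|) = 10^5.983 = 962500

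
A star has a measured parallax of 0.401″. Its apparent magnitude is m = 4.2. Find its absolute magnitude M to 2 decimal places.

M ≈ 7.22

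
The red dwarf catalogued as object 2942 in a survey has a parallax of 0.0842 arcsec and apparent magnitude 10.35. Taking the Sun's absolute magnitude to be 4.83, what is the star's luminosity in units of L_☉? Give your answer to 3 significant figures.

d = 1/p = 1/0.0842″ = 11.88 pc
M = m − 5 log₁₀ d + 5 = 10.35 − 5·1.0747 + 5 = 9.977
M − M_☉ = 9.977 − 4.83 = 5.147
L/L_☉ = 10^(−0.4 × 5.147) = 8.737×10^-3

L/L_☉ ≈ 8.74×10^-3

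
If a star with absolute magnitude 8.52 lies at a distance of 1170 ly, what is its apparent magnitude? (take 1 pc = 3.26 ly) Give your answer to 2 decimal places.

d = 1170 ly / 3.26 = 358.9 pc
m = M + 5 log₁₀ d − 5 = 8.52 + 5·2.5550 − 5 = 16.295

m ≈ 16.29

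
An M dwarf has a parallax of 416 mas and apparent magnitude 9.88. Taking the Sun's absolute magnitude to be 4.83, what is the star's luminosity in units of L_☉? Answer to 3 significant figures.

L/L_☉ ≈ 5.52×10^-4

d = 1/p = 1000/416 mas = 2.404 pc
M = m − 5 log₁₀ d + 5 = 9.88 − 5·0.3809 + 5 = 12.975
M − M_☉ = 12.975 − 4.83 = 8.145
L/L_☉ = 10^(−0.4 × 8.145) = 5.518×10^-4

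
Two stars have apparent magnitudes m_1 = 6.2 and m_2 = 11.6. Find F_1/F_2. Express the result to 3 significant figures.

F_1/F_2 ≈ 145

Δm = 6.2 − (11.6) = -5.4
Flux ratio = 10^(−0.4 Δm) = 10^(−0.4 × -5.4) = 10^2.160 = 144.5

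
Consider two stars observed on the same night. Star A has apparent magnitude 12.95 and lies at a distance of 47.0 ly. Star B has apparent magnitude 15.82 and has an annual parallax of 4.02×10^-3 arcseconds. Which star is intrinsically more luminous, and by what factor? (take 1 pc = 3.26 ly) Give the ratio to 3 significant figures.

Star B is more luminous, by a factor of 21.2.

Star A: d = 47.0 ly / 3.26 = 14.42 pc
Star A: M = m − 5 log₁₀ d + 5 = 12.95 − 5·1.1589 + 5 = 12.156
Star B: d = 1/p = 1/4.02×10^-3″ = 248.8 pc
Star B: M = m − 5 log₁₀ d + 5 = 15.82 − 5·2.3958 + 5 = 8.841
ΔM = M_A − M_B = 12.156 − (8.841) = 3.314; smaller M is more luminous → Star B.
L ratio = 10^(0.4 |ΔM|) = 10^1.326 = 21.17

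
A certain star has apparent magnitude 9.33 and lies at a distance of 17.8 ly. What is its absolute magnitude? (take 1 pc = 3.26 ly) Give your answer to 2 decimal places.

M ≈ 10.64

d = 17.8 ly / 3.26 = 5.460 pc
5 log₁₀(d/10 pc) = 5 log₁₀(5.460) − 5 = -1.314
M = m − 5 log₁₀(d/10) = 9.33 + 1.314 = 10.644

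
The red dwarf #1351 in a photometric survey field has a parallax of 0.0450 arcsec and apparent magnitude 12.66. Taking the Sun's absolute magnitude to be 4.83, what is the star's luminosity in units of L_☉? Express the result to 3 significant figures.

L/L_☉ ≈ 3.64×10^-3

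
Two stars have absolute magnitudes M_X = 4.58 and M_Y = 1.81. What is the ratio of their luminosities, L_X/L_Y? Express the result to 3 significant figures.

L_X/L_Y ≈ 0.0780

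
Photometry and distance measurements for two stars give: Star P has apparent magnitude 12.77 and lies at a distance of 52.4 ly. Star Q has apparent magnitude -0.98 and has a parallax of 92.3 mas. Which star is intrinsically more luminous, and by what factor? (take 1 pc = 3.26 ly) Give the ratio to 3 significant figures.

Star P: d = 52.4 ly / 3.26 = 16.07 pc
Star P: M = m − 5 log₁₀ d + 5 = 12.77 − 5·1.2061 + 5 = 11.739
Star Q: p = 92.3 mas = 0.0923″ → d = 1/p = 10.83 pc
Star Q: M = m − 5 log₁₀ d + 5 = -0.98 − 5·1.0348 + 5 = -1.154
ΔM = M_P − M_Q = 11.739 − (-1.154) = 12.893; smaller M is more luminous → Star Q.
L ratio = 10^(0.4 |ΔM|) = 10^5.157 = 143700

Star Q is more luminous, by a factor of 144000.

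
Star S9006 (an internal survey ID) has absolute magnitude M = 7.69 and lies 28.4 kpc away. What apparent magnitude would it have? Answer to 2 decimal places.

m ≈ 24.96

d = 28.4 kpc = 28400 pc
m = M + 5 log₁₀ d − 5 = 7.69 + 5·4.4533 − 5 = 24.957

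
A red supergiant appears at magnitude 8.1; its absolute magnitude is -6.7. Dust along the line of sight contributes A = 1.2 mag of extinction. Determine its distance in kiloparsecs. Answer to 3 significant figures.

m − M = 5 log₁₀(d/10 pc) + A  ⇒  8.1 − (-6.7) − 1.2 = 5 log₁₀(d/10)
13.600 = 5 log₁₀(d/10)
log₁₀ d = (m − M − A)/5 + 1 = 3.7200
d = 10^3.7200 = 5248 pc
= 5.248 kpc

d ≈ 5.25 kpc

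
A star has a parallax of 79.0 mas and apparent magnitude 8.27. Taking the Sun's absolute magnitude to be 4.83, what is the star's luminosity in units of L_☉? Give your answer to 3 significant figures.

L/L_☉ ≈ 0.0674

d = 1/p = 1000/79.0 mas = 12.66 pc
M = m − 5 log₁₀ d + 5 = 8.27 − 5·1.1024 + 5 = 7.758
M − M_☉ = 7.758 − 4.83 = 2.928
L/L_☉ = 10^(−0.4 × 2.928) = 0.06741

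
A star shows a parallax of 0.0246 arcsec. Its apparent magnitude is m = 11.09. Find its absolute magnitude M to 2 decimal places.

M ≈ 8.04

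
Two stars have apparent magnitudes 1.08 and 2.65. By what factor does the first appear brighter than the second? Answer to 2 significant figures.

Δm = 1.08 − (2.65) = -1.57
Flux ratio = 10^(−0.4 Δm) = 10^(−0.4 × -1.57) = 10^0.628 = 4.246

4.2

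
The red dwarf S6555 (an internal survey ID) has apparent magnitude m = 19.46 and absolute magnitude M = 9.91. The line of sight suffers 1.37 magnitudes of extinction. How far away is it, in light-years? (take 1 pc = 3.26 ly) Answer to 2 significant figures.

m − M = 5 log₁₀(d/10 pc) + A  ⇒  19.46 − (9.91) − 1.37 = 5 log₁₀(d/10)
8.180 = 5 log₁₀(d/10)
log₁₀ d = (m − M − A)/5 + 1 = 2.6360
d = 10^2.6360 = 432.5 pc
= 1410 ly

d ≈ 1400 ly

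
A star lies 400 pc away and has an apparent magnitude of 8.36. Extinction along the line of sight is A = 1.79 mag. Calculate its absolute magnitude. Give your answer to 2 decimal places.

M ≈ -1.44

5 log₁₀(d/10 pc) = 5 log₁₀(400.0) − 5 = 8.010
M = m − 5 log₁₀(d/10) − A = 8.36 − 8.010 − 1.79 = -1.440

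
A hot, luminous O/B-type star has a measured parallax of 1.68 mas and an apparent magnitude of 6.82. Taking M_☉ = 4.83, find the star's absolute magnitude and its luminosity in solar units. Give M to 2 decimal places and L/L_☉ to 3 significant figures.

M ≈ -2.05; L/L_☉ ≈ 567

d = 1/p = 1000/1.68 mas = 595.2 pc
M = m − 5 log₁₀ d + 5 = 6.82 − 5·2.7747 + 5 = -2.053
M − M_☉ = -2.053 − 4.83 = -6.883
L/L_☉ = 10^(−0.4 × -6.883) = 566.7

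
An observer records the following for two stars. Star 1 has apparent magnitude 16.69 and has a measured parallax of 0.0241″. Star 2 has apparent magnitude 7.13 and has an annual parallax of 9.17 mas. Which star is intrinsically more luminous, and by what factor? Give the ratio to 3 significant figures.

Star 2 is more luminous, by a factor of 46100.

Star 1: d = 1/p = 1/0.0241″ = 41.49 pc
Star 1: M = m − 5 log₁₀ d + 5 = 16.69 − 5·1.6180 + 5 = 13.600
Star 2: p = 9.17 mas = 9.17×10^-3″ → d = 1/p = 109.1 pc
Star 2: M = m − 5 log₁₀ d + 5 = 7.13 − 5·2.0376 + 5 = 1.942
ΔM = M_1 − M_2 = 13.600 − (1.942) = 11.658; smaller M is more luminous → Star 2.
L ratio = 10^(0.4 |ΔM|) = 10^4.663 = 46060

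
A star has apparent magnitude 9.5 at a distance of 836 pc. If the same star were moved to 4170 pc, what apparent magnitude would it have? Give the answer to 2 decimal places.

Flux ∝ 1/d², so Δm = 5 log₁₀(d₂/d₁) = 5 log₁₀(4170/836) = 3.490
m₂ = m₁ + Δm = 9.5 + (3.490) = 12.990

m ≈ 12.99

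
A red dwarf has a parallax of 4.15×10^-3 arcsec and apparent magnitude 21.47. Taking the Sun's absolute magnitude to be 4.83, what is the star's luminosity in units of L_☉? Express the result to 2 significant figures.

L/L_☉ ≈ 1.3×10^-4

d = 1/p = 1/4.15×10^-3″ = 241.0 pc
M = m − 5 log₁₀ d + 5 = 21.47 − 5·2.3820 + 5 = 14.560
M − M_☉ = 14.560 − 4.83 = 9.730
L/L_☉ = 10^(−0.4 × 9.730) = 1.282×10^-4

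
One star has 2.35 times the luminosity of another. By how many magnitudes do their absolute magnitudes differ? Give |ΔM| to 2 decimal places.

|ΔM| ≈ 0.93

Pogson: ΔM = −2.5 log₁₀(ratio) = −2.5 log₁₀(2.35) = −2.5 × 0.3711 = -0.928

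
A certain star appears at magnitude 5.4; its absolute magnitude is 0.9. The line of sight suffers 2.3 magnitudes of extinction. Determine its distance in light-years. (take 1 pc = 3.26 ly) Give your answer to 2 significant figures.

m − M = 5 log₁₀(d/10 pc) + A  ⇒  5.4 − (0.9) − 2.3 = 5 log₁₀(d/10)
2.200 = 5 log₁₀(d/10)
log₁₀ d = (m − M − A)/5 + 1 = 1.4400
d = 10^1.4400 = 27.54 pc
= 89.79 ly

d ≈ 90 ly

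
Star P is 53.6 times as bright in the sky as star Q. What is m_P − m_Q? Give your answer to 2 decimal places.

Pogson: Δm = −2.5 log₁₀(ratio) = −2.5 log₁₀(53.6) = −2.5 × 1.7292 = -4.323
Star P is brighter, so it has the smaller magnitude: the difference is negative.

m_P − m_Q ≈ -4.32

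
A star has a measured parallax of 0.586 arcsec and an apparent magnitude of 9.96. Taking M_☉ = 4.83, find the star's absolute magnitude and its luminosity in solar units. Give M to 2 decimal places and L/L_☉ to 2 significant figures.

M ≈ 13.80; L/L_☉ ≈ 2.6×10^-4

d = 1/p = 1/0.586″ = 1.706 pc
M = m − 5 log₁₀ d + 5 = 9.96 − 5·0.2321 + 5 = 13.799
M − M_☉ = 13.799 − 4.83 = 8.969
L/L_☉ = 10^(−0.4 × 8.969) = 2.583×10^-4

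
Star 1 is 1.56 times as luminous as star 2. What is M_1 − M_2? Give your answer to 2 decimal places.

M_1 − M_2 ≈ -0.48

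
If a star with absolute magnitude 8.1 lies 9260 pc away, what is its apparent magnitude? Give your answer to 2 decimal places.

m = M + 5 log₁₀ d − 5 = 8.1 + 5·3.9666 − 5 = 22.933

m ≈ 22.93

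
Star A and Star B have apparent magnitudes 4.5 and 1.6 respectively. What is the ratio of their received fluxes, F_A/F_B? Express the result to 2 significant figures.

F_A/F_B ≈ 0.069

Δm = 4.5 − (1.6) = 2.9
Flux ratio = 10^(−0.4 Δm) = 10^(−0.4 × 2.9) = 10^-1.160 = 0.06918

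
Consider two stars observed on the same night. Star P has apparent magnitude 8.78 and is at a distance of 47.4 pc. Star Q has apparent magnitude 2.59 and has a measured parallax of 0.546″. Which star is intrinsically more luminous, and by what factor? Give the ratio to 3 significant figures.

Star P: M = m − 5 log₁₀ d + 5 = 8.78 − 5·1.6758 + 5 = 5.401
Star Q: d = 1/p = 1/0.546″ = 1.832 pc
Star Q: M = m − 5 log₁₀ d + 5 = 2.59 − 5·0.2628 + 5 = 6.276
ΔM = M_P − M_Q = 5.401 − (6.276) = -0.875; smaller M is more luminous → Star P.
L ratio = 10^(0.4 |ΔM|) = 10^0.350 = 2.238

Star P is more luminous, by a factor of 2.24.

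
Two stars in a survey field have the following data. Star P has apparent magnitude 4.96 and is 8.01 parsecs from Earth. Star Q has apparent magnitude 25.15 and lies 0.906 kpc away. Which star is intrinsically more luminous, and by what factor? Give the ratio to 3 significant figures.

Star P is more luminous, by a factor of 9310.

Star P: M = m − 5 log₁₀ d + 5 = 4.96 − 5·0.9036 + 5 = 5.442
Star Q: d = 0.906 kpc = 906.0 pc
Star Q: M = m − 5 log₁₀ d + 5 = 25.15 − 5·2.9571 + 5 = 15.364
ΔM = M_P − M_Q = 5.442 − (15.364) = -9.923; smaller M is more luminous → Star P.
L ratio = 10^(0.4 |ΔM|) = 10^3.969 = 9311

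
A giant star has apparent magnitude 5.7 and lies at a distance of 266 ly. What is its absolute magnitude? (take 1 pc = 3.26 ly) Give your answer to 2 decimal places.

M ≈ 1.14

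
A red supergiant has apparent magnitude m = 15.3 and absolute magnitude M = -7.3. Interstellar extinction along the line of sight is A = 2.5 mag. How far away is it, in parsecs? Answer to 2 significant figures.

d ≈ 100000 pc

m − M = 5 log₁₀(d/10 pc) + A  ⇒  15.3 − (-7.3) − 2.5 = 5 log₁₀(d/10)
20.100 = 5 log₁₀(d/10)
log₁₀ d = (m − M − A)/5 + 1 = 5.0200
d = 10^5.0200 = 104700 pc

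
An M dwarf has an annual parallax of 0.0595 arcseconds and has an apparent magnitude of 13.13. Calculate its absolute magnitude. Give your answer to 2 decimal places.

M ≈ 12.00

d = 1/p = 1/0.0595″ = 16.81 pc
5 log₁₀(d/10 pc) = 5 log₁₀(16.81) − 5 = 1.127
M = m − 5 log₁₀(d/10) = 13.13 − 1.127 = 12.003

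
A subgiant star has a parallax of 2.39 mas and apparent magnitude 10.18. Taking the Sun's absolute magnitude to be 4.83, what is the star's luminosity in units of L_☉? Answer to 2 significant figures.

d = 1/p = 1000/2.39 mas = 418.4 pc
M = m − 5 log₁₀ d + 5 = 10.18 − 5·2.6216 + 5 = 2.072
M − M_☉ = 2.072 − 4.83 = -2.758
L/L_☉ = 10^(−0.4 × -2.758) = 12.68

L/L_☉ ≈ 13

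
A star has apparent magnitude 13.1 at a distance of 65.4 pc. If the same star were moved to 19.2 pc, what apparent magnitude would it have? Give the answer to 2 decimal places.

m ≈ 10.44

Flux ∝ 1/d², so Δm = 5 log₁₀(d₂/d₁) = 5 log₁₀(19.2/65.4) = -2.661
m₂ = m₁ + Δm = 13.1 + (-2.661) = 10.439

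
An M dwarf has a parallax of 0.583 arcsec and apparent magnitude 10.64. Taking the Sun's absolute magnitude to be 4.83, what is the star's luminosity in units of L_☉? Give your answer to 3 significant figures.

d = 1/p = 1/0.583″ = 1.715 pc
M = m − 5 log₁₀ d + 5 = 10.64 − 5·0.2343 + 5 = 14.468
M − M_☉ = 14.468 − 4.83 = 9.638
L/L_☉ = 10^(−0.4 × 9.638) = 1.395×10^-4

L/L_☉ ≈ 1.40×10^-4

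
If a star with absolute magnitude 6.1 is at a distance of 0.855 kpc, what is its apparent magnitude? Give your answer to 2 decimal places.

m ≈ 15.76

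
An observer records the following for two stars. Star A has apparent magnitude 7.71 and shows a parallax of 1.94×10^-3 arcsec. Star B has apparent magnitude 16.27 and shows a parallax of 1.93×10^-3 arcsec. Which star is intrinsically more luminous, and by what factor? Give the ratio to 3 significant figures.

Star A is more luminous, by a factor of 2630.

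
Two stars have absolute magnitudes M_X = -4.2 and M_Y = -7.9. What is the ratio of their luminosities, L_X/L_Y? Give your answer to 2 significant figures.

ΔM = M_X − M_Y = 3.7
L_X/L_Y = 10^(−0.4 ΔM) = 10^-1.480 = 0.03311

L_X/L_Y ≈ 0.033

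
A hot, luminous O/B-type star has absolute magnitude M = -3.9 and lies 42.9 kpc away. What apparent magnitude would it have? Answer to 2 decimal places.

m ≈ 14.26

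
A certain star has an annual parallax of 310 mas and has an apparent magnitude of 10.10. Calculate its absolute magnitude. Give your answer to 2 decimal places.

M ≈ 12.56

p = 310 mas = 0.310″ → d = 1/p = 3.226 pc
5 log₁₀(d/10 pc) = 5 log₁₀(3.226) − 5 = -2.457
M = m − 5 log₁₀(d/10) = 10.10 + 2.457 = 12.557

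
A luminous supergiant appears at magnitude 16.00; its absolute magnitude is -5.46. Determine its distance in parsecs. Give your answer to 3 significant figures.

d ≈ 196000 pc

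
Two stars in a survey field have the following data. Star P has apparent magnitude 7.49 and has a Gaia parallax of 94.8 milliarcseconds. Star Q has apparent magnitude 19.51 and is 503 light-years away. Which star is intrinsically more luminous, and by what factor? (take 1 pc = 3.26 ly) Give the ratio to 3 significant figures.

Star P: p = 94.8 mas = 0.0948″ → d = 1/p = 10.55 pc
Star P: M = m − 5 log₁₀ d + 5 = 7.49 − 5·1.0232 + 5 = 7.374
Star Q: d = 503 ly / 3.26 = 154.3 pc
Star Q: M = m − 5 log₁₀ d + 5 = 19.51 − 5·2.1884 + 5 = 13.568
ΔM = M_P − M_Q = 7.374 − (13.568) = -6.194; smaller M is more luminous → Star P.
L ratio = 10^(0.4 |ΔM|) = 10^2.478 = 300.4

Star P is more luminous, by a factor of 300.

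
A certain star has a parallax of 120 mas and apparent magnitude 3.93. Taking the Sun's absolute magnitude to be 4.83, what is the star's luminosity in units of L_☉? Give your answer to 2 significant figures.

d = 1/p = 1000/120 mas = 8.333 pc
M = m − 5 log₁₀ d + 5 = 3.93 − 5·0.9208 + 5 = 4.326
M − M_☉ = 4.326 − 4.83 = -0.504
L/L_☉ = 10^(−0.4 × -0.504) = 1.591

L/L_☉ ≈ 1.6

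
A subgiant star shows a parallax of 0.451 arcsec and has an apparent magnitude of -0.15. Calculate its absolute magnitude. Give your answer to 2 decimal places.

M ≈ 3.12

d = 1/p = 1/0.451″ = 2.217 pc
5 log₁₀(d/10 pc) = 5 log₁₀(2.217) − 5 = -3.271
M = m − 5 log₁₀(d/10) = -0.15 + 3.271 = 3.121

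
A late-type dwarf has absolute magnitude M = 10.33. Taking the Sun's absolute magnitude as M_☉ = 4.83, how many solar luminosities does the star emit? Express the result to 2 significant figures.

M − M_☉ = 10.33 − 4.83 = 5.500
L/L_☉ = 10^(−0.4 (M − M_☉)) = 10^-2.200 = 6.310×10^-3

L/L_☉ ≈ 6.3×10^-3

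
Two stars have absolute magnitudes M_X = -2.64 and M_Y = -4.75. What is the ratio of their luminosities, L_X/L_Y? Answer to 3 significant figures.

L_X/L_Y ≈ 0.143

ΔM = M_X − M_Y = 2.11
L_X/L_Y = 10^(−0.4 ΔM) = 10^-0.844 = 0.1432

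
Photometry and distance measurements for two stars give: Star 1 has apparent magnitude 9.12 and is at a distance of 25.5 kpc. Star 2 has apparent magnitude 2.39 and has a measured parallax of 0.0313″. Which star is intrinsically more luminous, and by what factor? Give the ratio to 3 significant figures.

Star 1: d = 25.5 kpc = 25500 pc
Star 1: M = m − 5 log₁₀ d + 5 = 9.12 − 5·4.4065 + 5 = -7.913
Star 2: d = 1/p = 1/0.0313″ = 31.95 pc
Star 2: M = m − 5 log₁₀ d + 5 = 2.39 − 5·1.5045 + 5 = -0.132
ΔM = M_1 − M_2 = -7.913 − (-0.132) = -7.780; smaller M is more luminous → Star 1.
L ratio = 10^(0.4 |ΔM|) = 10^3.112 = 1295

Star 1 is more luminous, by a factor of 1290.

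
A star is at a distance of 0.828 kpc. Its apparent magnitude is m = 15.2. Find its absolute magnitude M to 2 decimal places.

M ≈ 5.61

d = 0.828 kpc = 828.0 pc
5 log₁₀(d/10 pc) = 5 log₁₀(828.0) − 5 = 9.590
M = m − 5 log₁₀(d/10) = 15.2 − 9.590 = 5.610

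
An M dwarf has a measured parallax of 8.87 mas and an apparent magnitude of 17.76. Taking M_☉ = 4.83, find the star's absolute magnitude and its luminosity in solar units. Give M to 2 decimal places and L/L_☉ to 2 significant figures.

d = 1/p = 1000/8.87 mas = 112.7 pc
M = m − 5 log₁₀ d + 5 = 17.76 − 5·2.0521 + 5 = 12.500
M − M_☉ = 12.500 − 4.83 = 7.670
L/L_☉ = 10^(−0.4 × 7.670) = 8.554×10^-4

M ≈ 12.50; L/L_☉ ≈ 8.6×10^-4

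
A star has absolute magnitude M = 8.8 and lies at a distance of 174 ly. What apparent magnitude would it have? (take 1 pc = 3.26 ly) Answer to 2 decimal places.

m ≈ 12.44

d = 174 ly / 3.26 = 53.37 pc
m = M + 5 log₁₀ d − 5 = 8.8 + 5·1.7273 − 5 = 12.437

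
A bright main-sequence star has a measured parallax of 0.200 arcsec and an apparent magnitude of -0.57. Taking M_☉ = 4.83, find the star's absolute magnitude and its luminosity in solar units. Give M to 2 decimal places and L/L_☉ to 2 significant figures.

d = 1/p = 1/0.200″ = 5.000 pc
M = m − 5 log₁₀ d + 5 = -0.57 − 5·0.6990 + 5 = 0.935
M − M_☉ = 0.935 − 4.83 = -3.895
L/L_☉ = 10^(−0.4 × -3.895) = 36.14

M ≈ 0.94; L/L_☉ ≈ 36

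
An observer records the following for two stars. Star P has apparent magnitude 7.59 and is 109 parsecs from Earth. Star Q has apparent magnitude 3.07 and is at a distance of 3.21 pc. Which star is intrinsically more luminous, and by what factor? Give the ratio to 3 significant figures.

Star P is more luminous, by a factor of 17.9.

Star P: M = m − 5 log₁₀ d + 5 = 7.59 − 5·2.0374 + 5 = 2.403
Star Q: M = m − 5 log₁₀ d + 5 = 3.07 − 5·0.5065 + 5 = 5.537
ΔM = M_P − M_Q = 2.403 − (5.537) = -3.135; smaller M is more luminous → Star P.
L ratio = 10^(0.4 |ΔM|) = 10^1.254 = 17.94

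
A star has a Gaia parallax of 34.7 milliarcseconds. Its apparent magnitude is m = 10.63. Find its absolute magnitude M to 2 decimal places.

M ≈ 8.33

p = 34.7 mas = 0.0347″ → d = 1/p = 28.82 pc
5 log₁₀(d/10 pc) = 5 log₁₀(28.82) − 5 = 2.298
M = m − 5 log₁₀(d/10) = 10.63 − 2.298 = 8.332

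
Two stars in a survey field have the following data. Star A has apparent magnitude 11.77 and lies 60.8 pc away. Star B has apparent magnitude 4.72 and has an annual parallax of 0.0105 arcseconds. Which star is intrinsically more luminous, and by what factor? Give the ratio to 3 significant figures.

Star B is more luminous, by a factor of 1620.

Star A: M = m − 5 log₁₀ d + 5 = 11.77 − 5·1.7839 + 5 = 7.850
Star B: d = 1/p = 1/0.0105″ = 95.24 pc
Star B: M = m − 5 log₁₀ d + 5 = 4.72 − 5·1.9788 + 5 = -0.174
ΔM = M_A − M_B = 7.850 − (-0.174) = 8.025; smaller M is more luminous → Star B.
L ratio = 10^(0.4 |ΔM|) = 10^3.210 = 1621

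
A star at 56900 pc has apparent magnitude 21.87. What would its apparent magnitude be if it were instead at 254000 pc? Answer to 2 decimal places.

Flux ∝ 1/d², so Δm = 5 log₁₀(d₂/d₁) = 5 log₁₀(254000/56900) = 3.249
m₂ = m₁ + Δm = 21.87 + (3.249) = 25.119

m ≈ 25.12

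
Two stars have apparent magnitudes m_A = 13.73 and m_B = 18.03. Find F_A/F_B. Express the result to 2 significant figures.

F_A/F_B ≈ 52

Δm = 13.73 − (18.03) = -4.30
Flux ratio = 10^(−0.4 Δm) = 10^(−0.4 × -4.30) = 10^1.720 = 52.48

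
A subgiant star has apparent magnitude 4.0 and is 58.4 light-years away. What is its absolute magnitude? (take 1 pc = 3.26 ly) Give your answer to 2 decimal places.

M ≈ 2.73

d = 58.4 ly / 3.26 = 17.91 pc
5 log₁₀(d/10 pc) = 5 log₁₀(17.91) − 5 = 1.266
M = m − 5 log₁₀(d/10) = 4.0 − 1.266 = 2.734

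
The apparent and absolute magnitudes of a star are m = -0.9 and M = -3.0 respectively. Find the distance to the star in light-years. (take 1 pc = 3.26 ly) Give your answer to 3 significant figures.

d ≈ 85.7 ly

Distance modulus: m − M = -0.9 − (-3.0) = 2.100
m − M = 5 log₁₀ d − 5
log₁₀ d = (m − M)/5 + 1 = 1.4200
d = 10^1.4200 = 26.30 pc
= 85.75 ly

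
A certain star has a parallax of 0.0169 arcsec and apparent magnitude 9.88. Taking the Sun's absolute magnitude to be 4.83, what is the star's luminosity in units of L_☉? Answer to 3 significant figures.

d = 1/p = 1/0.0169″ = 59.17 pc
M = m − 5 log₁₀ d + 5 = 9.88 − 5·1.7721 + 5 = 6.019
M − M_☉ = 6.019 − 4.83 = 1.189
L/L_☉ = 10^(−0.4 × 1.189) = 0.3344

L/L_☉ ≈ 0.334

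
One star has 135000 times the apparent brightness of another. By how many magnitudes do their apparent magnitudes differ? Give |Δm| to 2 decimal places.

|Δm| ≈ 12.83

Pogson: Δm = −2.5 log₁₀(ratio) = −2.5 log₁₀(135000) = −2.5 × 5.1303 = -12.826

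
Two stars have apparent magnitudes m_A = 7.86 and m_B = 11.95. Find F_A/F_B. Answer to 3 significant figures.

Δm = 7.86 − (11.95) = -4.09
Flux ratio = 10^(−0.4 Δm) = 10^(−0.4 × -4.09) = 10^1.636 = 43.25

F_A/F_B ≈ 43.3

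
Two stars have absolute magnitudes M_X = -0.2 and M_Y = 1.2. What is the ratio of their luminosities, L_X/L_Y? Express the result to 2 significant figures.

ΔM = M_X − M_Y = -1.4
L_X/L_Y = 10^(−0.4 ΔM) = 10^0.560 = 3.631

L_X/L_Y ≈ 3.6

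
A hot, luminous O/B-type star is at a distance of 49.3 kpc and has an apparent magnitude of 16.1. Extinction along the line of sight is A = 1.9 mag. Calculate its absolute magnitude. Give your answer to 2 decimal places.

M ≈ -4.26

d = 49.3 kpc = 49300 pc
5 log₁₀(d/10 pc) = 5 log₁₀(49300) − 5 = 18.464
M = m − 5 log₁₀(d/10) − A = 16.1 − 18.464 − 1.9 = -4.264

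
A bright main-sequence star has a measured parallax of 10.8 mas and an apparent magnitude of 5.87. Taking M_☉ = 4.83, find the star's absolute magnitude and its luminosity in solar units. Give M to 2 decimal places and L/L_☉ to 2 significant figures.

M ≈ 1.04; L/L_☉ ≈ 33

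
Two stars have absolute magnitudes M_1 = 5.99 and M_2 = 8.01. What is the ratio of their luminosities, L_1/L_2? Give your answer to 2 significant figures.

L_1/L_2 ≈ 6.4

ΔM = M_1 − M_2 = -2.02
L_1/L_2 = 10^(−0.4 ΔM) = 10^0.808 = 6.427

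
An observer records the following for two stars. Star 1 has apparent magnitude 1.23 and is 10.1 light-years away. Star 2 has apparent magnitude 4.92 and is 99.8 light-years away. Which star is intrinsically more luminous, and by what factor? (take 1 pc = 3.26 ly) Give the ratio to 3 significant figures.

Star 1: d = 10.1 ly / 3.26 = 3.098 pc
Star 1: M = m − 5 log₁₀ d + 5 = 1.23 − 5·0.4911 + 5 = 3.774
Star 2: d = 99.8 ly / 3.26 = 30.61 pc
Star 2: M = m − 5 log₁₀ d + 5 = 4.92 − 5·1.4859 + 5 = 2.490
ΔM = M_1 − M_2 = 3.774 − (2.490) = 1.284; smaller M is more luminous → Star 2.
L ratio = 10^(0.4 |ΔM|) = 10^0.514 = 3.263

Star 2 is more luminous, by a factor of 3.26.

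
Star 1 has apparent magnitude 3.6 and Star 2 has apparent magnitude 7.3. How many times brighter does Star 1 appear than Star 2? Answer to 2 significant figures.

30

Δm = 3.6 − (7.3) = -3.7
Flux ratio = 10^(−0.4 Δm) = 10^(−0.4 × -3.7) = 10^1.480 = 30.20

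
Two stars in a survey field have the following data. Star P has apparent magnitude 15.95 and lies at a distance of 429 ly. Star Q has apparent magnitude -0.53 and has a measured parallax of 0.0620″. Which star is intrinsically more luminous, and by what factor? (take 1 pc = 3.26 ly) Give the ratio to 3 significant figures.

Star P: d = 429 ly / 3.26 = 131.6 pc
Star P: M = m − 5 log₁₀ d + 5 = 15.95 − 5·2.1192 + 5 = 10.354
Star Q: d = 1/p = 1/0.0620″ = 16.13 pc
Star Q: M = m − 5 log₁₀ d + 5 = -0.53 − 5·1.2076 + 5 = -1.568
ΔM = M_P − M_Q = 10.354 − (-1.568) = 11.922; smaller M is more luminous → Star Q.
L ratio = 10^(0.4 |ΔM|) = 10^4.769 = 58710

Star Q is more luminous, by a factor of 58700.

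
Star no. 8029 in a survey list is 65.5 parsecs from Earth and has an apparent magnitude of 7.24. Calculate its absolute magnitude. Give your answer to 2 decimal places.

M ≈ 3.16

5 log₁₀(d/10 pc) = 5 log₁₀(65.50) − 5 = 4.081
M = m − 5 log₁₀(d/10) = 7.24 − 4.081 = 3.159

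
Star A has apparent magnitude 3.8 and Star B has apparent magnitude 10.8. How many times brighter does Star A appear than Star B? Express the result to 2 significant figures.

630

Δm = 3.8 − (10.8) = -7.0
Flux ratio = 10^(−0.4 Δm) = 10^(−0.4 × -7.0) = 10^2.800 = 631.0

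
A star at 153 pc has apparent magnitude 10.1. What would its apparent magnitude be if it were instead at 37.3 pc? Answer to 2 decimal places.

m ≈ 7.04

Flux ∝ 1/d², so Δm = 5 log₁₀(d₂/d₁) = 5 log₁₀(37.3/153) = -3.065
m₂ = m₁ + Δm = 10.1 + (-3.065) = 7.035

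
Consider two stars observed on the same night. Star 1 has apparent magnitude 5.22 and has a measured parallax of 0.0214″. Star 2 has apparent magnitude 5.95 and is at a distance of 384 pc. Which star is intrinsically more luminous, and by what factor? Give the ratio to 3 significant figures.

Star 1: d = 1/p = 1/0.0214″ = 46.73 pc
Star 1: M = m − 5 log₁₀ d + 5 = 5.22 − 5·1.6696 + 5 = 1.872
Star 2: M = m − 5 log₁₀ d + 5 = 5.95 − 5·2.5843 + 5 = -1.972
ΔM = M_1 − M_2 = 1.872 − (-1.972) = 3.844; smaller M is more luminous → Star 2.
L ratio = 10^(0.4 |ΔM|) = 10^1.537 = 34.47

Star 2 is more luminous, by a factor of 34.5.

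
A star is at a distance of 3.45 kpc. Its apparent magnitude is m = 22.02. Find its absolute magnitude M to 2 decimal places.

M ≈ 9.33

d = 3.45 kpc = 3450 pc
5 log₁₀(d/10 pc) = 5 log₁₀(3450) − 5 = 12.689
M = m − 5 log₁₀(d/10) = 22.02 − 12.689 = 9.331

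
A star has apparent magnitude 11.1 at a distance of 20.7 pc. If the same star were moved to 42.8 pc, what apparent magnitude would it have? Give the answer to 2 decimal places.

Flux ∝ 1/d², so Δm = 5 log₁₀(d₂/d₁) = 5 log₁₀(42.8/20.7) = 1.577
m₂ = m₁ + Δm = 11.1 + (1.577) = 12.677

m ≈ 12.68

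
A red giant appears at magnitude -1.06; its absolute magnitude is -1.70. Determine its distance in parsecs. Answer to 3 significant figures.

Distance modulus: m − M = -1.06 − (-1.70) = 0.640
m − M = 5 log₁₀ d − 5
log₁₀ d = (m − M)/5 + 1 = 1.1280
d = 10^1.1280 = 13.43 pc

d ≈ 13.4 pc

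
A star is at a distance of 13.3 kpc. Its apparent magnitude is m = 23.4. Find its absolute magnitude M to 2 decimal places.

M ≈ 7.78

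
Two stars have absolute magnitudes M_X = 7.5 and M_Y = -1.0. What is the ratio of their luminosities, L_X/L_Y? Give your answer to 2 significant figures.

ΔM = M_X − M_Y = 8.5
L_X/L_Y = 10^(−0.4 ΔM) = 10^-3.400 = 3.981×10^-4

L_X/L_Y ≈ 4.0×10^-4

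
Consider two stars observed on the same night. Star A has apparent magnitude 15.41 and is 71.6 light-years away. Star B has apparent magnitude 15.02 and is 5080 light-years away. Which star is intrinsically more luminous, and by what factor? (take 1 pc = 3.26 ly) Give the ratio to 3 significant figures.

Star B is more luminous, by a factor of 7210.

Star A: d = 71.6 ly / 3.26 = 21.96 pc
Star A: M = m − 5 log₁₀ d + 5 = 15.41 − 5·1.3417 + 5 = 13.702
Star B: d = 5080 ly / 3.26 = 1558 pc
Star B: M = m − 5 log₁₀ d + 5 = 15.02 − 5·3.1926 + 5 = 4.057
ΔM = M_A − M_B = 13.702 − (4.057) = 9.645; smaller M is more luminous → Star B.
L ratio = 10^(0.4 |ΔM|) = 10^3.858 = 7209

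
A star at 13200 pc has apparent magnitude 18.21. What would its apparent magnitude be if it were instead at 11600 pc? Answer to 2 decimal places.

Flux ∝ 1/d², so Δm = 5 log₁₀(d₂/d₁) = 5 log₁₀(11600/13200) = -0.281
m₂ = m₁ + Δm = 18.21 + (-0.281) = 17.929

m ≈ 17.93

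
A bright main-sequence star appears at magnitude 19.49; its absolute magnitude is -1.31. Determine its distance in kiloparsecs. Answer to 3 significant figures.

d ≈ 145 kpc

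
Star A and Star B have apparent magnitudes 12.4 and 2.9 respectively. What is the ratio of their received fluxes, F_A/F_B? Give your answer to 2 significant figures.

F_A/F_B ≈ 1.6×10^-4

Magnitude difference = 9.5
Flux ratio = 10^(−0.4 Δm) = 10^(−0.4 × 9.5) = 10^-3.800 = 1.585×10^-4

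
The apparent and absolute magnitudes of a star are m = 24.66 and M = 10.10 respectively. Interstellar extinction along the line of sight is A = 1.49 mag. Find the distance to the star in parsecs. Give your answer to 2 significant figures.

d ≈ 4100 pc

m − M = 5 log₁₀(d/10 pc) + A  ⇒  24.66 − (10.10) − 1.49 = 5 log₁₀(d/10)
13.070 = 5 log₁₀(d/10)
log₁₀ d = (m − M − A)/5 + 1 = 3.6140
d = 10^3.6140 = 4111 pc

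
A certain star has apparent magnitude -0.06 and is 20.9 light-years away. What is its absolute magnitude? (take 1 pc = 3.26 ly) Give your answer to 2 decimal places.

M ≈ 0.91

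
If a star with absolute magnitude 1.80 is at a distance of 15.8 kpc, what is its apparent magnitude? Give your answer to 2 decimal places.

d = 15.8 kpc = 15800 pc
m = M + 5 log₁₀ d − 5 = 1.80 + 5·4.1987 − 5 = 17.793

m ≈ 17.79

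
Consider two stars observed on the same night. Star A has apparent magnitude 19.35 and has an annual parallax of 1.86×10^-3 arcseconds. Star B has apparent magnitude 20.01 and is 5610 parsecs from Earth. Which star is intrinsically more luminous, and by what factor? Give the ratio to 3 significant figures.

Star B is more luminous, by a factor of 59.3.

Star A: d = 1/p = 1/1.86×10^-3″ = 537.6 pc
Star A: M = m − 5 log₁₀ d + 5 = 19.35 − 5·2.7305 + 5 = 10.698
Star B: M = m − 5 log₁₀ d + 5 = 20.01 − 5·3.7490 + 5 = 6.265
ΔM = M_A − M_B = 10.698 − (6.265) = 4.432; smaller M is more luminous → Star B.
L ratio = 10^(0.4 |ΔM|) = 10^1.773 = 59.29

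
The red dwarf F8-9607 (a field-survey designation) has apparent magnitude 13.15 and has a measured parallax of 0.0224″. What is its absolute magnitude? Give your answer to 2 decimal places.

d = 1/p = 1/0.0224″ = 44.64 pc
5 log₁₀(d/10 pc) = 5 log₁₀(44.64) − 5 = 3.249
M = m − 5 log₁₀(d/10) = 13.15 − 3.249 = 9.901

M ≈ 9.90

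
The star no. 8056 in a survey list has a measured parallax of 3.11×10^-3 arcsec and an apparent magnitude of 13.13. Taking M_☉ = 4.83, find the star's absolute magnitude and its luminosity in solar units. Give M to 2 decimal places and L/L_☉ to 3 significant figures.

d = 1/p = 1/3.11×10^-3″ = 321.5 pc
M = m − 5 log₁₀ d + 5 = 13.13 − 5·2.5072 + 5 = 5.594
M − M_☉ = 5.594 − 4.83 = 0.764
L/L_☉ = 10^(−0.4 × 0.764) = 0.4949

M ≈ 5.59; L/L_☉ ≈ 0.495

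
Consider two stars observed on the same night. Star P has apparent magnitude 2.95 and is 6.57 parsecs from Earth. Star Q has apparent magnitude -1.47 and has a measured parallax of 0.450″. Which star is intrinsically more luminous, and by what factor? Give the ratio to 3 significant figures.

Star Q is more luminous, by a factor of 6.71.

Star P: M = m − 5 log₁₀ d + 5 = 2.95 − 5·0.8176 + 5 = 3.862
Star Q: d = 1/p = 1/0.450″ = 2.222 pc
Star Q: M = m − 5 log₁₀ d + 5 = -1.47 − 5·0.3468 + 5 = 1.796
ΔM = M_P − M_Q = 3.862 − (1.796) = 2.066; smaller M is more luminous → Star Q.
L ratio = 10^(0.4 |ΔM|) = 10^0.826 = 6.706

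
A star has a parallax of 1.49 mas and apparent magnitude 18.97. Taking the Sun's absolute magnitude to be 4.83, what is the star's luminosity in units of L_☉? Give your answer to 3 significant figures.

L/L_☉ ≈ 9.95×10^-3

d = 1/p = 1000/1.49 mas = 671.1 pc
M = m − 5 log₁₀ d + 5 = 18.97 − 5·2.8268 + 5 = 9.836
M − M_☉ = 9.836 − 4.83 = 5.006
L/L_☉ = 10^(−0.4 × 5.006) = 9.946×10^-3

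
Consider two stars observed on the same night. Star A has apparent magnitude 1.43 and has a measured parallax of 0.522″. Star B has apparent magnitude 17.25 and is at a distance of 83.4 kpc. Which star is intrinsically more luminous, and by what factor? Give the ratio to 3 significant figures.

Star A: d = 1/p = 1/0.522″ = 1.916 pc
Star A: M = m − 5 log₁₀ d + 5 = 1.43 − 5·0.2823 + 5 = 5.018
Star B: d = 83.4 kpc = 83400 pc
Star B: M = m − 5 log₁₀ d + 5 = 17.25 − 5·4.9212 + 5 = -2.356
ΔM = M_A − M_B = 5.018 − (-2.356) = 7.374; smaller M is more luminous → Star B.
L ratio = 10^(0.4 |ΔM|) = 10^2.950 = 890.6

Star B is more luminous, by a factor of 891.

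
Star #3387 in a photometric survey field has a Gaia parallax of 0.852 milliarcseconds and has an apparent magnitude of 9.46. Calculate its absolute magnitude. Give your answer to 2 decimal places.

M ≈ -0.89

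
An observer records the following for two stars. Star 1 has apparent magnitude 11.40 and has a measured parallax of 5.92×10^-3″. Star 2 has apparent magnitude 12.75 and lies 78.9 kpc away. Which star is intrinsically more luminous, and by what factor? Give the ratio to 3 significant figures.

Star 2 is more luminous, by a factor of 62900.

Star 1: d = 1/p = 1/5.92×10^-3″ = 168.9 pc
Star 1: M = m − 5 log₁₀ d + 5 = 11.40 − 5·2.2277 + 5 = 5.262
Star 2: d = 78.9 kpc = 78900 pc
Star 2: M = m − 5 log₁₀ d + 5 = 12.75 − 5·4.8971 + 5 = -6.735
ΔM = M_1 − M_2 = 5.262 − (-6.735) = 11.997; smaller M is more luminous → Star 2.
L ratio = 10^(0.4 |ΔM|) = 10^4.799 = 62920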